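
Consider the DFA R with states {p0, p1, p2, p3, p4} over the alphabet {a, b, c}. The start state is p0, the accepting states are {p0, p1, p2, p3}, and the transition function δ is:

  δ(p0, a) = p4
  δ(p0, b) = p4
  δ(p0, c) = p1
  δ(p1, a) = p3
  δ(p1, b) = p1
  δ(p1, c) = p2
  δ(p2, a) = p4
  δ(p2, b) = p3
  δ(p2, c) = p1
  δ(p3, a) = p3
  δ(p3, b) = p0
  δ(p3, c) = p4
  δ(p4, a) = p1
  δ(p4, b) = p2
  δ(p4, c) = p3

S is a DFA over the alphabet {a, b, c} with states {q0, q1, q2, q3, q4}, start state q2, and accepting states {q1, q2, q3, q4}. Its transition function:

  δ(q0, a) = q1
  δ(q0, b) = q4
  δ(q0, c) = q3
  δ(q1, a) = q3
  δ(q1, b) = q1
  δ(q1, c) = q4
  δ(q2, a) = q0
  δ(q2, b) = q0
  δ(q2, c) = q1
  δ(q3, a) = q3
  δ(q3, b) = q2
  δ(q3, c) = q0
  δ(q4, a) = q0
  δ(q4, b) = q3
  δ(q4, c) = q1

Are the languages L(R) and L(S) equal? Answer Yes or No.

Yes

Exploring the product automaton R × S from the start pair (p0, q2), following both machines on each input symbol, reaches 5 state pairs: (p0, q2), (p4, q0), (p1, q1), (p2, q4), (p3, q3).
R accepts in {p0, p1, p2, p3} and S accepts in {q1, q2, q3, q4}. In every reachable pair the two components are either both accepting — (p0, q2), (p1, q1), (p2, q4), (p3, q3) — or both non-accepting, so no string is accepted by exactly one of the machines: L(R) \ L(S) and L(S) \ L(R) are both empty.
Hence every string is accepted by R iff it is accepted by S, and the two languages coincide.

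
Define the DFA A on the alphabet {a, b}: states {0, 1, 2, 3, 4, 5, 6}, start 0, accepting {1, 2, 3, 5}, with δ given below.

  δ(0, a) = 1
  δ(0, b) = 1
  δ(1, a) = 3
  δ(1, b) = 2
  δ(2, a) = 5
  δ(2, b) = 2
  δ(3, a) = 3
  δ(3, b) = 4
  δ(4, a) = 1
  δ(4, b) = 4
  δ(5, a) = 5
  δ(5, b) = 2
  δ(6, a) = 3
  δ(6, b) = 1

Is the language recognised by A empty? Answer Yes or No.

The string a is accepted: the run 0 → 1 ends in the accepting state 1.
Since at least one string is accepted, L(A) is not empty.

No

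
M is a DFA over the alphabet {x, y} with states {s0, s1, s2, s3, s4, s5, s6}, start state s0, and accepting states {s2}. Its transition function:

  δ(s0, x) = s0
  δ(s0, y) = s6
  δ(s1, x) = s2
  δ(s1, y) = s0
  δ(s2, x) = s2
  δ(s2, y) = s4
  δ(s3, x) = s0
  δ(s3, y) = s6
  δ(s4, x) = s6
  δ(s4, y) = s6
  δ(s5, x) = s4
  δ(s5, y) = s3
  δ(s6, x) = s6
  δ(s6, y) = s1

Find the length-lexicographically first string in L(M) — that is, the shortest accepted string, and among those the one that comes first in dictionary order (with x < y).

A breadth-first search from s0 reaches an accepting state first via the path s0 → s6 → s1 → s2 on input yyx.
No string of length < 3 is accepted (BFS exhausts all shorter strings without reaching an accepting state), and yyx is the lexicographically least accepting string of length 3.

yyx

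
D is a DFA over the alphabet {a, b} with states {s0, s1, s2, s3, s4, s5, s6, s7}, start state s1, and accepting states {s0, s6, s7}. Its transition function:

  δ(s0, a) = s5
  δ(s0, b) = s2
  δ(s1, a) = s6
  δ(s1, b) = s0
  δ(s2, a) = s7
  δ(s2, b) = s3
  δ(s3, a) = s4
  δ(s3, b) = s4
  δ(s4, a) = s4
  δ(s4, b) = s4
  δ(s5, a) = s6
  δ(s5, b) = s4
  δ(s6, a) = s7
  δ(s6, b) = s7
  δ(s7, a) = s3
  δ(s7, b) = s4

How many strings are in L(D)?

The useful subgraph on states {s0, s1, s2, s5, s6, s7} is acyclic, so L(D) is finite; the longest accepting path visits 5 useful states, giving maximum string length 4.
Counting accepting paths from s1 by length: 2 of length 1, 2 of length 2, 2 of length 3, 2 of length 4. Total 8.

8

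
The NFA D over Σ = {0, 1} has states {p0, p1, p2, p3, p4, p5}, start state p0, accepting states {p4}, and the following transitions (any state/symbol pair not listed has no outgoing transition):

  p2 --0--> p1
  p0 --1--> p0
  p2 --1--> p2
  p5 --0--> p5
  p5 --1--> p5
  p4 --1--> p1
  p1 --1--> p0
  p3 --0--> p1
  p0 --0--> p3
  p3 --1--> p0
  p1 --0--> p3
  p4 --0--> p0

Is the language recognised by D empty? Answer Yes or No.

Yes

The states reachable from the start state are {p0, p1, p3}.
None of the accepting states {p4} is reachable, so no string is accepted and L(D) = ∅.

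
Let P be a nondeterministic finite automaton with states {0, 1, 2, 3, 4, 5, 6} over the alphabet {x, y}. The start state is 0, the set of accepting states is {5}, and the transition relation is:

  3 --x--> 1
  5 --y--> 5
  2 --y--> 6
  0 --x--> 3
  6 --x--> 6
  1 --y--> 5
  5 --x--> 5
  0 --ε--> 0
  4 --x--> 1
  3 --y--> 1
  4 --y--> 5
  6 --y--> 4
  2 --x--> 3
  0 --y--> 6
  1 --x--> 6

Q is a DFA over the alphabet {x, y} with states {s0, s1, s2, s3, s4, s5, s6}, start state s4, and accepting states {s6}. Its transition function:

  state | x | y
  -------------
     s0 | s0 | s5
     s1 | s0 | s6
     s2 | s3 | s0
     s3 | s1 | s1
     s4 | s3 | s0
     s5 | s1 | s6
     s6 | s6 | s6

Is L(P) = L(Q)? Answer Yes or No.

Yes

Exploring the product automaton P × Q from the start pair (0, s4), following both machines on each input symbol, reaches 6 state pairs: (0, s4), (3, s3), (6, s0), (1, s1), (4, s5), (5, s6).
P accepts in {5} and Q accepts in {s6}. In every reachable pair the two components are either both accepting — (5, s6) — or both non-accepting, so no string is accepted by exactly one of the machines: L(P) \ L(Q) and L(Q) \ L(P) are both empty.
Hence every string is accepted by P iff it is accepted by Q, and the two languages coincide.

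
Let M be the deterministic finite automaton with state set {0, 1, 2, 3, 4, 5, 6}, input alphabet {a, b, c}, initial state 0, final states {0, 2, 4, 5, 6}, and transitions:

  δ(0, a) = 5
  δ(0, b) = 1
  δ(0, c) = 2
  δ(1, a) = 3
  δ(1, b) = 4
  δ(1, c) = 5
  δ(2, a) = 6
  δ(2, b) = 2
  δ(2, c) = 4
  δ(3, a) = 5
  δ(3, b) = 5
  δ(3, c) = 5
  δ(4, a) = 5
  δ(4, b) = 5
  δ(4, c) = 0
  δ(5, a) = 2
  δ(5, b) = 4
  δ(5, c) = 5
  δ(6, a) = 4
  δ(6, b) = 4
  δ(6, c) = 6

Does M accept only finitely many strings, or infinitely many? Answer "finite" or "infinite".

State 2 is reachable from the start and can reach an accepting state, and it lies on the cycle 2 → 2.
Traversing that cycle any number of times yields accepted strings of unbounded length, so the language is infinite.

infinite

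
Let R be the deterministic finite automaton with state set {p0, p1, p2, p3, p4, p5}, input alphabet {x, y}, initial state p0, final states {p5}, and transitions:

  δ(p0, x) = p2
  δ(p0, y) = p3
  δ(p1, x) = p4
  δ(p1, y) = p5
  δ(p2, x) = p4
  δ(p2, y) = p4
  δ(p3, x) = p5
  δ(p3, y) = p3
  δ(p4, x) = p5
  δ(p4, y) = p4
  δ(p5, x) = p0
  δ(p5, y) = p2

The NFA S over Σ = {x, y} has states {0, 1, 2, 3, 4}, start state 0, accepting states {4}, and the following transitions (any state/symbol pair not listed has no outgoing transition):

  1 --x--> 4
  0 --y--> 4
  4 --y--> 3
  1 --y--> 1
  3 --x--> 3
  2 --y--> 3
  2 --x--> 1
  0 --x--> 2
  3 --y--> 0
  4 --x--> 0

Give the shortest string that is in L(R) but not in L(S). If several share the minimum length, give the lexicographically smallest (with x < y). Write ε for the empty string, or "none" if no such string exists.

The string yx is accepted by R but not by S.
No shorter string lies in the difference, and yx is the lexicographically first length-2 string in L(R) \ L(S).

yx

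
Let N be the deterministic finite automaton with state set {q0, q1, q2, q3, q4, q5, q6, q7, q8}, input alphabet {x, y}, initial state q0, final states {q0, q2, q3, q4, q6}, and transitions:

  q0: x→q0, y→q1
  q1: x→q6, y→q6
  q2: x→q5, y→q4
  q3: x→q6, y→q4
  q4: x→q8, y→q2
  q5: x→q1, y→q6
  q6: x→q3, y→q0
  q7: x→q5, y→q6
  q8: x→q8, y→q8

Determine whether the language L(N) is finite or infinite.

State q0 is reachable from the start and can reach an accepting state, and it lies on the cycle q0 → q0.
Traversing that cycle any number of times yields accepted strings of unbounded length, so the language is infinite.

infinite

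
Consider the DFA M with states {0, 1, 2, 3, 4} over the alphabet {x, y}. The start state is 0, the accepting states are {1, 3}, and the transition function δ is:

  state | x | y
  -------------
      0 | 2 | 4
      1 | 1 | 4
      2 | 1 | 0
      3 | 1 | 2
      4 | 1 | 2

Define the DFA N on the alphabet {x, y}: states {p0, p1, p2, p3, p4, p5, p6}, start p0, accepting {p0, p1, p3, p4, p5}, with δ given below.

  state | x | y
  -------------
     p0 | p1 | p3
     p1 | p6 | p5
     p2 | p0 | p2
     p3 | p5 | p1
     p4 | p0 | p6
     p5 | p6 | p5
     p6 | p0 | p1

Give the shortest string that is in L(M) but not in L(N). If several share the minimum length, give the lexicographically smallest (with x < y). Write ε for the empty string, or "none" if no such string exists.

The string xx is accepted by M but not by N.
No shorter string lies in the difference, and xx is the lexicographically first length-2 string in L(M) \ L(N).

xx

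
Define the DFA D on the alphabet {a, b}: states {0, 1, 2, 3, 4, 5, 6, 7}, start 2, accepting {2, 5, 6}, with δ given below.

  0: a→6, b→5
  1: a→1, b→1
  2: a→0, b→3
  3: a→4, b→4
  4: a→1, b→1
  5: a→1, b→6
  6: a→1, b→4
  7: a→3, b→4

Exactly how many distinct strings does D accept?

4

The useful subgraph on states {0, 2, 5, 6} is acyclic, so L(D) is finite; the longest accepting path visits 4 useful states, giving maximum string length 3.
Counting accepting paths from 2 by length: 1 of length 0, 2 of length 2, 1 of length 3. Total 4.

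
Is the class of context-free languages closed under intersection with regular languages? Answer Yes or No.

Run a PDA for the context-free language and a DFA for the regular one in parallel (product of finite controls, the PDA's stack unchanged, the DFA advancing only on input moves); the product PDA accepts exactly the intersection. (Intersection of two CFLs, by contrast, can fail to be context-free.)
So the context-free languages are closed under intersection with a regular language.

Yes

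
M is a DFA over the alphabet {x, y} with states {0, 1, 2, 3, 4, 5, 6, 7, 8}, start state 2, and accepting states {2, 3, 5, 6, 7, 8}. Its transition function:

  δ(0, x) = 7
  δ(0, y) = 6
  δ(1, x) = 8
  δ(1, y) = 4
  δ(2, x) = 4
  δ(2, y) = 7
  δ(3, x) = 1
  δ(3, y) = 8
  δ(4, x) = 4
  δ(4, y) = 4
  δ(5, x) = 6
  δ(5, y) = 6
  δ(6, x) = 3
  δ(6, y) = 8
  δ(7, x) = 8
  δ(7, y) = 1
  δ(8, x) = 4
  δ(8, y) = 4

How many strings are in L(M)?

The useful subgraph on states {1, 2, 7, 8} is acyclic, so L(M) is finite; the longest accepting path visits 4 useful states, giving maximum string length 3.
Counting accepting paths from 2 by length: 1 of length 0, 1 of length 1, 1 of length 2, 1 of length 3. Total 4.

4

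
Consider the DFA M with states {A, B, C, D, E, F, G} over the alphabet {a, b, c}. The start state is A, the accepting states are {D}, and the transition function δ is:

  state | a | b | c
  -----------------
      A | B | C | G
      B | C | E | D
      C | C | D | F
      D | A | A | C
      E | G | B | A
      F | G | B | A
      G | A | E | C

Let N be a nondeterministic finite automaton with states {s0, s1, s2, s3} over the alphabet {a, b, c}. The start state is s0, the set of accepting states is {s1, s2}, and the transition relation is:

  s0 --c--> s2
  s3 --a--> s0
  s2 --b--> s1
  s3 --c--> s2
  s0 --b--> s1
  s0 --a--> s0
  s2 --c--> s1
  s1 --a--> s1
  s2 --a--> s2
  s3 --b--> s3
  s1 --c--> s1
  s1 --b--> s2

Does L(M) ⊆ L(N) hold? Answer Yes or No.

Exploring the product automaton M × N from the start pair (A, s0), following both machines on each input symbol, reaches 17 state pairs: (A, s0), (B, s0), (C, s1), (G, s2), (C, s0), (E, s1), (D, s2), (F, s1), (A, s2), (D, s1), (F, s2), (G, s1), (B, s2), (A, s1), (B, s1), (E, s2), (C, s2).
M accepts in {D} and N accepts in {s1, s2}. The reachable pairs whose M-component is accepting are (D, s2), (D, s1); in each of them the N-component is accepting too, so the product for L(M) \ L(N) (M-component accepting, N-component rejecting) has no reachable accepting pair and the difference is empty.
Hence every string in L(M) is also in L(N).

Yes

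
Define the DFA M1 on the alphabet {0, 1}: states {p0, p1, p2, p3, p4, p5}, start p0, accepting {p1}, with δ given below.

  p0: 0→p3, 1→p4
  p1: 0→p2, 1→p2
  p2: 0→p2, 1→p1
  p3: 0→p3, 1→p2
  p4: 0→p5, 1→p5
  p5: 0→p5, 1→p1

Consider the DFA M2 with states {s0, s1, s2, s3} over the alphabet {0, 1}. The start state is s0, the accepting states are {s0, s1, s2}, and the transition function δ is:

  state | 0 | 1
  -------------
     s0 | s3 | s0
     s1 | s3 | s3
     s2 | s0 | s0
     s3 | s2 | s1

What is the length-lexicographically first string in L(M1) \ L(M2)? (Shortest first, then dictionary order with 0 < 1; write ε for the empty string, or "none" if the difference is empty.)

011

The string 011 is accepted by M1 but not by M2.
No shorter string lies in the difference, and 011 is the lexicographically first length-3 string in L(M1) \ L(M2).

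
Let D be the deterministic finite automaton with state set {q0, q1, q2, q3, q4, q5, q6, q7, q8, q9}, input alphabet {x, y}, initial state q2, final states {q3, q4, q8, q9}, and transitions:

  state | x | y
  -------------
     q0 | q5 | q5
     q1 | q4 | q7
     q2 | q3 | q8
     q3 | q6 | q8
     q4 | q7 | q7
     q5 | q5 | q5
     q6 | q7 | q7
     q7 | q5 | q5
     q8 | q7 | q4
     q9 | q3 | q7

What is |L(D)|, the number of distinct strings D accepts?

5

The useful subgraph on states {q2, q3, q4, q8} is acyclic, so L(D) is finite; the longest accepting path visits 4 useful states, giving maximum string length 3.
Counting accepting paths from q2 by length: 2 of length 1, 2 of length 2, 1 of length 3. Total 5.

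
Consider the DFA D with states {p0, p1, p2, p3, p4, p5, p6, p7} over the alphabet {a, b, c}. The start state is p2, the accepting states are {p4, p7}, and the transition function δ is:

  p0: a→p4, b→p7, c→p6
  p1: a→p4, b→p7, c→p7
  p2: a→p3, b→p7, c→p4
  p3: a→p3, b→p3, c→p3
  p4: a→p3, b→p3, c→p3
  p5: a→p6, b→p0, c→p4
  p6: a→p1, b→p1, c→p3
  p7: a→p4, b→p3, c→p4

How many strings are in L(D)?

4

The useful subgraph on states {p2, p4, p7} is acyclic, so L(D) is finite; the longest accepting path visits 3 useful states, giving maximum string length 2.
Counting accepting paths from p2 by length: 2 of length 1, 2 of length 2. Total 4.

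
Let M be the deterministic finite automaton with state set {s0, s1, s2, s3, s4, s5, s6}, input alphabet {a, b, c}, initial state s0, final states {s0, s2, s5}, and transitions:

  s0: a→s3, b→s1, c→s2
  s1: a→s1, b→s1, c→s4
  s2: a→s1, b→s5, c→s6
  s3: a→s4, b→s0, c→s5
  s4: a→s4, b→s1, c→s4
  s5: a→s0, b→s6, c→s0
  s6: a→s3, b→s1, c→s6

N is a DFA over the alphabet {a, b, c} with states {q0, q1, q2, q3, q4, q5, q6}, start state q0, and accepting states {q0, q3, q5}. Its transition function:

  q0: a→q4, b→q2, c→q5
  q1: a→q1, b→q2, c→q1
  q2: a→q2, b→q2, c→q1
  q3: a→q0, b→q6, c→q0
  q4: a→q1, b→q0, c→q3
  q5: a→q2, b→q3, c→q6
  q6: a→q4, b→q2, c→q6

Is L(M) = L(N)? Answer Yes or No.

Exploring the product automaton M × N from the start pair (s0, q0), following both machines on each input symbol, reaches 7 state pairs: (s0, q0), (s3, q4), (s1, q2), (s2, q5), (s4, q1), (s5, q3), (s6, q6).
M accepts in {s0, s2, s5} and N accepts in {q0, q3, q5}. In every reachable pair the two components are either both accepting — (s0, q0), (s2, q5), (s5, q3) — or both non-accepting, so no string is accepted by exactly one of the machines: L(M) \ L(N) and L(N) \ L(M) are both empty.
Hence every string is accepted by M iff it is accepted by N, and the two languages coincide.

Yes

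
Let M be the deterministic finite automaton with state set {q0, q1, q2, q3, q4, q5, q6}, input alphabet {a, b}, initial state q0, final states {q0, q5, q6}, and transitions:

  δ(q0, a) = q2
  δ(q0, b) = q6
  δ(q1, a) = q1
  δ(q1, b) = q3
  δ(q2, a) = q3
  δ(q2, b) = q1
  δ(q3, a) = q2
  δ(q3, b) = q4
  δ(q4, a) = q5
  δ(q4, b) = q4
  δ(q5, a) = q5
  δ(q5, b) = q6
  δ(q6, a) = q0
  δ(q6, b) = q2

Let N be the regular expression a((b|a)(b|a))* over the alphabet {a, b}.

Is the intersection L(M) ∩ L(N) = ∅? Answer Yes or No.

No

The string aabaa is accepted by both M and N.
Hence L(M) ∩ L(N) ≠ ∅.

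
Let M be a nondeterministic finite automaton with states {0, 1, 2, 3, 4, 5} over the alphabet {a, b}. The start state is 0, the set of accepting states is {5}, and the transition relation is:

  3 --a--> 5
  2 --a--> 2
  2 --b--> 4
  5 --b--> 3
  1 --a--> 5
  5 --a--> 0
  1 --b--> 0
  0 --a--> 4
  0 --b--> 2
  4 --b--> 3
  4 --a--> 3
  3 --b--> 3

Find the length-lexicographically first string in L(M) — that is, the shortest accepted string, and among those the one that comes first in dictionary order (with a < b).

A breadth-first search from 0 reaches an accepting state first via the path 0 → 4 → 3 → 5 on input aaa.
No string of length < 3 is accepted (BFS exhausts all shorter strings without reaching an accepting state), and aaa is the lexicographically least accepting string of length 3.

aaa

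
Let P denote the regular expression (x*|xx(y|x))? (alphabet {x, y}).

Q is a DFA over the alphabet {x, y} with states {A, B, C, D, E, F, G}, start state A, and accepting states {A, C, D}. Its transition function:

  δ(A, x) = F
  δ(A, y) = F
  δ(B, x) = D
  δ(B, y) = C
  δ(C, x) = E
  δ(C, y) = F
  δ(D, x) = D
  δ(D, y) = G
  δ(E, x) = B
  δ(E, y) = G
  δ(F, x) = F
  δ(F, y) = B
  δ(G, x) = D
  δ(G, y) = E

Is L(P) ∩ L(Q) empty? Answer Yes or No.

No

The empty string ε is accepted by both P and Q.
Hence L(P) ∩ L(Q) ≠ ∅.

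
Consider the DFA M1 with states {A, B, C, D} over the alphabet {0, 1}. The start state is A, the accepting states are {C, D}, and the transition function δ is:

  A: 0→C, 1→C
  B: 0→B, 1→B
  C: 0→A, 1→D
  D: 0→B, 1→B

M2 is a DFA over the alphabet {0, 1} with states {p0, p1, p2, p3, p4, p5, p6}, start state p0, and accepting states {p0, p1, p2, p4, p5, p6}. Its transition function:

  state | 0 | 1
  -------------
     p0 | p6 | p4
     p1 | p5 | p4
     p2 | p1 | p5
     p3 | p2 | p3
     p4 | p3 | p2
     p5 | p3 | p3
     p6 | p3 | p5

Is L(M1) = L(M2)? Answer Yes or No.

The string 001 is accepted by M1 but rejected by M2.
So L(M1) ≠ L(M2).

No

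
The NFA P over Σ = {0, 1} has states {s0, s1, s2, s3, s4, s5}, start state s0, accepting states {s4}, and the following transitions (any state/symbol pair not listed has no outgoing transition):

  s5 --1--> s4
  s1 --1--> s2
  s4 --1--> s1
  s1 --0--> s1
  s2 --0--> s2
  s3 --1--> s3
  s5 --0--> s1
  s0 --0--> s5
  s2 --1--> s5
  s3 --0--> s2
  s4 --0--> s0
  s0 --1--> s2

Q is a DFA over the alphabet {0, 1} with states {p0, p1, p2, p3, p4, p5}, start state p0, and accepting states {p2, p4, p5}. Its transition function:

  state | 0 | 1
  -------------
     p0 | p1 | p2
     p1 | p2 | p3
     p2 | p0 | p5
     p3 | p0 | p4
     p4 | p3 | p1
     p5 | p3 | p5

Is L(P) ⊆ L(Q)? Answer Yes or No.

No

The string 01 is in L(P) but not in L(Q).
So L(P) ⊄ L(Q).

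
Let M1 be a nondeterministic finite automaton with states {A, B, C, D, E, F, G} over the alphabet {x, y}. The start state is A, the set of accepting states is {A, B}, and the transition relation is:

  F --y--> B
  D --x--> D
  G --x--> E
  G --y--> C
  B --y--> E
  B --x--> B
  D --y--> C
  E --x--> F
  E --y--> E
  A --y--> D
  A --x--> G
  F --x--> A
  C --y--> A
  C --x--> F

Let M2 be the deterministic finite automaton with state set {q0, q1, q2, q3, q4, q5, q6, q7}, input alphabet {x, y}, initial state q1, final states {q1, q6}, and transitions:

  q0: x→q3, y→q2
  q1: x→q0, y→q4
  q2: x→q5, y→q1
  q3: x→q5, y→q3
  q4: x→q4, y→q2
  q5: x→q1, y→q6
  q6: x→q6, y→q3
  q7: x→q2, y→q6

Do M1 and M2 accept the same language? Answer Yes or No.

Exploring the product automaton M1 × M2 from the start pair (A, q1), following both machines on each input symbol, reaches 7 state pairs: (A, q1), (G, q0), (D, q4), (E, q3), (C, q2), (F, q5), (B, q6).
M1 accepts in {A, B} and M2 accepts in {q1, q6}. In every reachable pair the two components are either both accepting — (A, q1), (B, q6) — or both non-accepting, so no string is accepted by exactly one of the machines: L(M1) \ L(M2) and L(M2) \ L(M1) are both empty.
Hence every string is accepted by M1 iff it is accepted by M2, and the two languages coincide.

Yes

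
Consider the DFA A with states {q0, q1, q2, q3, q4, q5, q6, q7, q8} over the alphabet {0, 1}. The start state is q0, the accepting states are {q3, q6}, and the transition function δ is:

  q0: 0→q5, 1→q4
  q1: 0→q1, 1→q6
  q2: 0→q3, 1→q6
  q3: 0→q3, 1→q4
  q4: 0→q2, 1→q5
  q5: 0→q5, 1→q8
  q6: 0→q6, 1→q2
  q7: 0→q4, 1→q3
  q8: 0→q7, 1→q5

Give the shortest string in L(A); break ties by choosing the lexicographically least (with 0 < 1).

100

A breadth-first search from q0 reaches an accepting state first via the path q0 → q4 → q2 → q3 on input 100.
No string of length < 3 is accepted (BFS exhausts all shorter strings without reaching an accepting state), and 100 is the lexicographically least accepting string of length 3.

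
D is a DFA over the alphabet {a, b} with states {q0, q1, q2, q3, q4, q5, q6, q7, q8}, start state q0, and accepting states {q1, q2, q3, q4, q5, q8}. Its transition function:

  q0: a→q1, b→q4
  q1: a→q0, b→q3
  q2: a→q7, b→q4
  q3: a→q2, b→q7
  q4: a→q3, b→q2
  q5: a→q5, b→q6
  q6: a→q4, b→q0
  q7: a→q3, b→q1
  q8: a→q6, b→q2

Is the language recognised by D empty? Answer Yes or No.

The string a is accepted: the run q0 → q1 ends in the accepting state q1.
Since at least one string is accepted, L(D) is not empty.

No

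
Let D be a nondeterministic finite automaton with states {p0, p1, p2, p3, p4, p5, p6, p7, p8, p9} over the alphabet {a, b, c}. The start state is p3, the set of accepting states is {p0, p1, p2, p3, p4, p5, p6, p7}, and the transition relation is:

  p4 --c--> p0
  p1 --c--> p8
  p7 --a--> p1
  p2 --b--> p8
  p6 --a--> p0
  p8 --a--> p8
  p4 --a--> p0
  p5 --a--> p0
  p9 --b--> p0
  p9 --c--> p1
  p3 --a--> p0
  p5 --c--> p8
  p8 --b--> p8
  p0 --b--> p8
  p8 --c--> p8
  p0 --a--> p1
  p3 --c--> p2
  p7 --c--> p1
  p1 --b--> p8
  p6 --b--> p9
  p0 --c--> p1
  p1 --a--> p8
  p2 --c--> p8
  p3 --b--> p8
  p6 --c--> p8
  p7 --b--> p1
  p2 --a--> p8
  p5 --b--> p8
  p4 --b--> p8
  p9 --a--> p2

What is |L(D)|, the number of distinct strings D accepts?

The useful subgraph on states {p0, p1, p2, p3} is acyclic, so L(D) is finite; the longest accepting path visits 3 useful states, giving maximum string length 2.
Counting accepting paths from p3 by length: 1 of length 0, 2 of length 1, 2 of length 2. Total 5.

5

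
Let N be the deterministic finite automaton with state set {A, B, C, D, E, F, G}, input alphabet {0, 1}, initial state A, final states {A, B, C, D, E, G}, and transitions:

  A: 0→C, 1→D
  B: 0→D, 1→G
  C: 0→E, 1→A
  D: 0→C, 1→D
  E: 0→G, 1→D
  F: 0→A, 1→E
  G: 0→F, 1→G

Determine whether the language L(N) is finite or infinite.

infinite

State A is reachable from the start and can reach an accepting state, and it lies on the cycle A → C → A.
Traversing that cycle any number of times yields accepted strings of unbounded length, so the language is infinite.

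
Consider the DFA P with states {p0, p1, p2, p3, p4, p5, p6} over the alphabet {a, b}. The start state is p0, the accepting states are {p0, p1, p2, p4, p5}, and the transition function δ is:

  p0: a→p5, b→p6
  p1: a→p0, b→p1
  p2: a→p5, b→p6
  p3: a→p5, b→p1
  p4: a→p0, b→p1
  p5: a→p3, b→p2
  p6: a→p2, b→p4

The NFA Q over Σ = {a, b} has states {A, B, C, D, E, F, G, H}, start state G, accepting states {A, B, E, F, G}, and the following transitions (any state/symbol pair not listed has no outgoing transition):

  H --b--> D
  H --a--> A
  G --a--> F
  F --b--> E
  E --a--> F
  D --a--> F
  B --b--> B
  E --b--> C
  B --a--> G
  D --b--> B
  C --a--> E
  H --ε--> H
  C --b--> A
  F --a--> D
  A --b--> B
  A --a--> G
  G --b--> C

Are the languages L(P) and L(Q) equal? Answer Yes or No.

Yes

Exploring the product automaton P × Q from the start pair (p0, G), following both machines on each input symbol, reaches 7 state pairs: (p0, G), (p5, F), (p6, C), (p3, D), (p2, E), (p4, A), (p1, B).
P accepts in {p0, p1, p2, p4, p5} and Q accepts in {A, B, E, F, G}. In every reachable pair the two components are either both accepting — (p0, G), (p5, F), (p2, E), (p4, A), (p1, B) — or both non-accepting, so no string is accepted by exactly one of the machines: L(P) \ L(Q) and L(Q) \ L(P) are both empty.
Hence every string is accepted by P iff it is accepted by Q, and the two languages coincide.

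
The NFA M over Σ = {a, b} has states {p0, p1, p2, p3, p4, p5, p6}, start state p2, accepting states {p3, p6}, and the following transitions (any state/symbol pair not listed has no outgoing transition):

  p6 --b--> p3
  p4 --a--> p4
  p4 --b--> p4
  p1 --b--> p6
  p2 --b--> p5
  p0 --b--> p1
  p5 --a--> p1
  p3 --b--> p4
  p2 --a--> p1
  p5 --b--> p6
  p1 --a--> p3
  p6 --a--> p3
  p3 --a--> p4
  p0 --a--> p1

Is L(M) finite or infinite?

The useful states (reachable from p2 and able to reach an accepting state) are {p1, p2, p3, p5, p6}.
Restricted to these states the transition graph has no cycle, so every accepting path has bounded length and L is finite.

finite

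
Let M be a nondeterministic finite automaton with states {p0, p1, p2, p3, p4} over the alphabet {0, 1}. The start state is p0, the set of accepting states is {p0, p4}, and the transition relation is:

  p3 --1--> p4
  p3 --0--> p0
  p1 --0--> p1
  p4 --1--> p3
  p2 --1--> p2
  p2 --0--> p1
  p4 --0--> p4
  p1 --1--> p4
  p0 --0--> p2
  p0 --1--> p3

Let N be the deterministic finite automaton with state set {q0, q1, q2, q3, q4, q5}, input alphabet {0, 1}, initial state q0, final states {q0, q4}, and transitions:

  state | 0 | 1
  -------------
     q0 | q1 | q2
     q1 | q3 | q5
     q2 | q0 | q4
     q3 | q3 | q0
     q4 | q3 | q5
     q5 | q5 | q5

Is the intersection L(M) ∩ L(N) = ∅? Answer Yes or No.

The empty string ε is accepted by both M and N.
Hence L(M) ∩ L(N) ≠ ∅.

No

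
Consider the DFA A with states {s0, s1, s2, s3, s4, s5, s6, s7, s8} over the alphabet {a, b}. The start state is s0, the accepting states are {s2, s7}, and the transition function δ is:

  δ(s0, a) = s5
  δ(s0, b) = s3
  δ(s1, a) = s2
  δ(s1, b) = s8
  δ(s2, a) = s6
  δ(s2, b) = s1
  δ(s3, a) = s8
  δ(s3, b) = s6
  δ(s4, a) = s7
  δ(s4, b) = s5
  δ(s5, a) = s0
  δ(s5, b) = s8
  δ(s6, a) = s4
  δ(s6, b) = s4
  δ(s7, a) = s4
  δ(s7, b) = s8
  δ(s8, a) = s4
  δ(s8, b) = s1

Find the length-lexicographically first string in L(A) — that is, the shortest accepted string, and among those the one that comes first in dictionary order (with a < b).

abaa

A breadth-first search from s0 reaches an accepting state first via the path s0 → s5 → s8 → s4 → s7 on input abaa.
No string of length < 4 is accepted (BFS exhausts all shorter strings without reaching an accepting state), and abaa is the lexicographically least accepting string of length 4.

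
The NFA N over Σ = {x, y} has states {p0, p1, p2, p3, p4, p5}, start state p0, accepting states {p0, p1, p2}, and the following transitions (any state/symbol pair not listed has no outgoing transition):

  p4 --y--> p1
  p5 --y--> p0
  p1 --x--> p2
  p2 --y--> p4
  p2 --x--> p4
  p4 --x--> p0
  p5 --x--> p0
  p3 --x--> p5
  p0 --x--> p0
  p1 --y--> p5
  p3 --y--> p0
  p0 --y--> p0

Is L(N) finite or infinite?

infinite

State p0 is reachable from the start and can reach an accepting state, and it lies on the cycle p0 → p0.
Traversing that cycle any number of times yields accepted strings of unbounded length, so the language is infinite.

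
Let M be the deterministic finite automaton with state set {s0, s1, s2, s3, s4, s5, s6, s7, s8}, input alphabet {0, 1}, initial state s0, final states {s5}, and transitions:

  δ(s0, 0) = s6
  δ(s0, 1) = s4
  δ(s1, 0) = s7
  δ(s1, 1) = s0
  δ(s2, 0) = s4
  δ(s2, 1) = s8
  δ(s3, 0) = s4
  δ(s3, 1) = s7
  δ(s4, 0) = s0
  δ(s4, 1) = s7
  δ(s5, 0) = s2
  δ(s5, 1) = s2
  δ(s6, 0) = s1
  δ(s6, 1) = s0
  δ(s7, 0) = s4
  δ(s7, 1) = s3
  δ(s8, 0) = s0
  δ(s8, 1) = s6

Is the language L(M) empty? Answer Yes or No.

Yes

The states reachable from the start state are {s0, s1, s3, s4, s6, s7}.
None of the accepting states {s5} is reachable, so no string is accepted and L(M) = ∅.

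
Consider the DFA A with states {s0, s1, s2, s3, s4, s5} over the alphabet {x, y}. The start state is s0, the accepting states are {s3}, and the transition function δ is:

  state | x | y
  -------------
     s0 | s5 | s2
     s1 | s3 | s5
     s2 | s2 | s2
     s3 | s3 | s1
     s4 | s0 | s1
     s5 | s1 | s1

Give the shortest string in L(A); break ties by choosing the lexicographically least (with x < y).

xxx

A breadth-first search from s0 reaches an accepting state first via the path s0 → s5 → s1 → s3 on input xxx.
No string of length < 3 is accepted (BFS exhausts all shorter strings without reaching an accepting state), and xxx is the lexicographically least accepting string of length 3.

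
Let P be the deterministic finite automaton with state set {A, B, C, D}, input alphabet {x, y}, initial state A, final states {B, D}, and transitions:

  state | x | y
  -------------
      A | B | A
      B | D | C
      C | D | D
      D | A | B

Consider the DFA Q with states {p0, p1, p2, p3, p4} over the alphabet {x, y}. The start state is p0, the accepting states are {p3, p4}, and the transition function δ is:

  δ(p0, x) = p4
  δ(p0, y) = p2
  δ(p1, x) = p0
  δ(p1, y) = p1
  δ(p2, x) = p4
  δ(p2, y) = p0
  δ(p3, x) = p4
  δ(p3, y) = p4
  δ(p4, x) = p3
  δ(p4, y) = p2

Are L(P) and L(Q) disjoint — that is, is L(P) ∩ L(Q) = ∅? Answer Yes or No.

No

The string x is accepted by both P and Q.
Hence L(P) ∩ L(Q) ≠ ∅.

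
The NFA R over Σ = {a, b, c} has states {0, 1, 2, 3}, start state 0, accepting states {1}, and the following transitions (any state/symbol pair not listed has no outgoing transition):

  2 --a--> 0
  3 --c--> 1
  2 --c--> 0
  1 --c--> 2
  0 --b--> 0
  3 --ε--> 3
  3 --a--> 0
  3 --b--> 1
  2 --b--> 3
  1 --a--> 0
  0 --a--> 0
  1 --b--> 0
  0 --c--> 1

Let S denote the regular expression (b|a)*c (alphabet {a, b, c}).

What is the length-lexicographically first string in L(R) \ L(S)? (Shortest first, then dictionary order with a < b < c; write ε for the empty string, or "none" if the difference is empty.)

The string cac is accepted by R but not by S.
No shorter string lies in the difference, and cac is the lexicographically first length-3 string in L(R) \ L(S).

cac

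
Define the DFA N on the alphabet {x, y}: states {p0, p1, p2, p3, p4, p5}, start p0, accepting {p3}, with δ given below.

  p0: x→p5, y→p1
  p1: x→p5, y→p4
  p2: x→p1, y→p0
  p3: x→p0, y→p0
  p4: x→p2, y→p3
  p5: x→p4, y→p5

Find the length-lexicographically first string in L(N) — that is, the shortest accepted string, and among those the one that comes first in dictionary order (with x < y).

A breadth-first search from p0 reaches an accepting state first via the path p0 → p5 → p4 → p3 on input xxy.
No string of length < 3 is accepted (BFS exhausts all shorter strings without reaching an accepting state), and xxy is the lexicographically least accepting string of length 3.

xxy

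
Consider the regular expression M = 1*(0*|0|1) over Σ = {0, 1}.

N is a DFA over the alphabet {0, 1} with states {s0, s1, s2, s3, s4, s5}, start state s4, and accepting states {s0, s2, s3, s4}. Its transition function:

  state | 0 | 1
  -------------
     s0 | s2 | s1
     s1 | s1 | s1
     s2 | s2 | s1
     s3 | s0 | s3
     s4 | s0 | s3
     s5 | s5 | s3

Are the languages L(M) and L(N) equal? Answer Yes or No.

Yes

Converting the expression M to a DFA (subset construction, then merging equivalent states) gives the minimal DFA with states {m0, m1, m2}, start state m0, accepting states {m0, m1} and transitions m0: 0→m1, 1→m0; m1: 0→m1, 1→m2; m2: 0→m2, 1→m2.
Exploring the product automaton M × N from the start pair (m0, s4), following both machines on each input symbol, reaches 5 state pairs: (m0, s4), (m1, s0), (m0, s3), (m1, s2), (m2, s1).
M accepts in {m0, m1} and N accepts in {s0, s2, s3, s4}. In every reachable pair the two components are either both accepting — (m0, s4), (m1, s0), (m0, s3), (m1, s2) — or both non-accepting, so no string is accepted by exactly one of the machines: L(M) \ L(N) and L(N) \ L(M) are both empty.
Hence every string is accepted by M iff it is accepted by N, and the two languages coincide.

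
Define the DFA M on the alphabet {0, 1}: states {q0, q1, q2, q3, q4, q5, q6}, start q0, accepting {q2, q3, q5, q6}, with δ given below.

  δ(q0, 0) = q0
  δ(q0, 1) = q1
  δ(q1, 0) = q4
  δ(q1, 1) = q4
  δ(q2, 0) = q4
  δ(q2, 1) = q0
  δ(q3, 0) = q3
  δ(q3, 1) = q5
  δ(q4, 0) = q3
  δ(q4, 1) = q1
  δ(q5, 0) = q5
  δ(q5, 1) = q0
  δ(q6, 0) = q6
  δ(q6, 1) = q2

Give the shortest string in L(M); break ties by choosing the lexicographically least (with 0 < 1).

100

A breadth-first search from q0 reaches an accepting state first via the path q0 → q1 → q4 → q3 on input 100.
No string of length < 3 is accepted (BFS exhausts all shorter strings without reaching an accepting state), and 100 is the lexicographically least accepting string of length 3.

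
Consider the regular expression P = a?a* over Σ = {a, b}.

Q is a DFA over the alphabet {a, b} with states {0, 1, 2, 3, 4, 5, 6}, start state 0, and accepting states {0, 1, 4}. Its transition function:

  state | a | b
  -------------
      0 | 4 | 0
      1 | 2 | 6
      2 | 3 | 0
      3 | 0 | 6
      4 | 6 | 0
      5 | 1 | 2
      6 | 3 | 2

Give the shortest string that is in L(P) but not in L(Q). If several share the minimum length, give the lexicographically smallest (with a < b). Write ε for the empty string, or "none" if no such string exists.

aa

The string aa is accepted by P but not by Q.
No shorter string lies in the difference, and aa is the lexicographically first length-2 string in L(P) \ L(Q).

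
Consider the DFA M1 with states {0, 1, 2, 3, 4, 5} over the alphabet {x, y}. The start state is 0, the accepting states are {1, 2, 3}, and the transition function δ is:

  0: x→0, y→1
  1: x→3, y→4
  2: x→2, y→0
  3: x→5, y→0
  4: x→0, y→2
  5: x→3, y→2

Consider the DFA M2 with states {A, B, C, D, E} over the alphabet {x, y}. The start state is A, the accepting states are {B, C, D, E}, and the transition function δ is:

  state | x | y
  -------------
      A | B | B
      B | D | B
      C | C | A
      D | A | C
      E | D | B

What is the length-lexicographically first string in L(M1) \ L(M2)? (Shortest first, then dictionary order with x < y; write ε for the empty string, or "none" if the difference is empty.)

The string yxyy is accepted by M1 but not by M2.
No shorter string lies in the difference, and yxyy is the lexicographically first length-4 string in L(M1) \ L(M2).

yxyy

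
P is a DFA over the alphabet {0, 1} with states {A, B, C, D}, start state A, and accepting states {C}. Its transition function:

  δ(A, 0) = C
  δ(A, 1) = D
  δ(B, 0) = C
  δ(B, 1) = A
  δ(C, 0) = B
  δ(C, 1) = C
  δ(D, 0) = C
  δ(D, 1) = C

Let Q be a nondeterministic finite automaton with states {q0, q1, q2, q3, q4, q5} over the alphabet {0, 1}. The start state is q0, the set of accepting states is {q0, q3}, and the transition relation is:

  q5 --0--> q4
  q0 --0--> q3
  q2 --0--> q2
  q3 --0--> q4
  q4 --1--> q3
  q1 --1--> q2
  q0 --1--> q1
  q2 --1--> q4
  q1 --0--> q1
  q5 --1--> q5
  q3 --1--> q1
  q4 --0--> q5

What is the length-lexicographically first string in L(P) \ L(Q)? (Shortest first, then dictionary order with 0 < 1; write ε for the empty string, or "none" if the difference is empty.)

The string 01 is accepted by P but not by Q.
No shorter string lies in the difference, and 01 is the lexicographically first length-2 string in L(P) \ L(Q).

01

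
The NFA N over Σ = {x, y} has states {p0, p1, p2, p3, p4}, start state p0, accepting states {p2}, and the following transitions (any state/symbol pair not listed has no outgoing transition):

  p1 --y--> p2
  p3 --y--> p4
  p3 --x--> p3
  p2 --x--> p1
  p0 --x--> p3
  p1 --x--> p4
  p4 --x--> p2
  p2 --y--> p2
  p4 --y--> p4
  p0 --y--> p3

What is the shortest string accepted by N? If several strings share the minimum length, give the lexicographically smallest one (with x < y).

A breadth-first search from p0 reaches an accepting state first via the path p0 → p3 → p4 → p2 on input xyx.
No string of length < 3 is accepted (BFS exhausts all shorter strings without reaching an accepting state), and xyx is the lexicographically least accepting string of length 3.

xyx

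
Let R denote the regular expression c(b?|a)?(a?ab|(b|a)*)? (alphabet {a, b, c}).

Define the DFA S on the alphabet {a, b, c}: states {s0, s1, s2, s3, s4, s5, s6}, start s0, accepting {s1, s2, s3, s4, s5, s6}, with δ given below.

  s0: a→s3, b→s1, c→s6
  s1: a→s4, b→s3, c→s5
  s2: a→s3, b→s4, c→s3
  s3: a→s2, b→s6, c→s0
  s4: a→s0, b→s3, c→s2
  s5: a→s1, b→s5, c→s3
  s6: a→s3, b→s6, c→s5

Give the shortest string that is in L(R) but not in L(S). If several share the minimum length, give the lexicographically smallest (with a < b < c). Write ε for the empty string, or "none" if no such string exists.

The string caaba is accepted by R but not by S.
No shorter string lies in the difference, and caaba is the lexicographically first length-5 string in L(R) \ L(S).

caaba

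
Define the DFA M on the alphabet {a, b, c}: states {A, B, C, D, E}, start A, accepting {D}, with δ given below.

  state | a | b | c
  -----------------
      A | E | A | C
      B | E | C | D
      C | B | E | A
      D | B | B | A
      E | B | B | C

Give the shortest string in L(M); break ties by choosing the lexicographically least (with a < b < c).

A breadth-first search from A reaches an accepting state first via the path A → E → B → D on input aac.
No string of length < 3 is accepted (BFS exhausts all shorter strings without reaching an accepting state), and aac is the lexicographically least accepting string of length 3.

aac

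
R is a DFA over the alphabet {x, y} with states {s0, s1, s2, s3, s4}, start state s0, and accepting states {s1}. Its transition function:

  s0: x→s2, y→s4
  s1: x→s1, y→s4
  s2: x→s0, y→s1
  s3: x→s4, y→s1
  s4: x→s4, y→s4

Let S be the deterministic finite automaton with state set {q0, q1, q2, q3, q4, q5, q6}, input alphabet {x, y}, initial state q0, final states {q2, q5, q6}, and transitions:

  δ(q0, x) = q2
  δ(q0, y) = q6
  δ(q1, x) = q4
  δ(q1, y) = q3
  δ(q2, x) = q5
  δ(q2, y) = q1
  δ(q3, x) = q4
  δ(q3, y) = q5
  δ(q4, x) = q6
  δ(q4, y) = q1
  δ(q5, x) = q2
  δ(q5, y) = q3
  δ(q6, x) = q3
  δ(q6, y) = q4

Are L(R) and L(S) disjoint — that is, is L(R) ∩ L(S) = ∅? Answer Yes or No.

The string xyxx is accepted by both R and S.
Hence L(R) ∩ L(S) ≠ ∅.

No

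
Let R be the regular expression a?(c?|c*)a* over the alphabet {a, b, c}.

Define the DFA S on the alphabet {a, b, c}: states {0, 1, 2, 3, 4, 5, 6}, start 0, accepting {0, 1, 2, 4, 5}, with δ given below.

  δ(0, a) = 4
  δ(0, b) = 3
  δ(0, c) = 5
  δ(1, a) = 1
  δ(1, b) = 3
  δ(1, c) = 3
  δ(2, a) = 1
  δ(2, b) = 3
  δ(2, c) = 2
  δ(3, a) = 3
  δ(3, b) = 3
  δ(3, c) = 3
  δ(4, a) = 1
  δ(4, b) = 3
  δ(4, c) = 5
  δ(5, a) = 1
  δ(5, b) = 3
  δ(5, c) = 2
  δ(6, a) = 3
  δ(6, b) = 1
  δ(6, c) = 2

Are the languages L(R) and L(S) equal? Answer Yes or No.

Converting the expression R to a DFA (subset construction, then merging equivalent states) gives the minimal DFA with states {r0, r1, r2, r3}, start state r0, accepting states {r0, r1, r3} and transitions r0: a→r1, b→r2, c→r1; r1: a→r3, b→r2, c→r1; r2: a→r2, b→r2, c→r2; r3: a→r3, b→r2, c→r2.
Exploring the product automaton R × S from the start pair (r0, 0), following both machines on each input symbol, reaches 6 state pairs: (r0, 0), (r1, 4), (r2, 3), (r1, 5), (r3, 1), (r1, 2).
R accepts in {r0, r1, r3} and S accepts in {0, 1, 2, 4, 5}. In every reachable pair the two components are either both accepting — (r0, 0), (r1, 4), (r1, 5), (r3, 1), (r1, 2) — or both non-accepting, so no string is accepted by exactly one of the machines: L(R) \ L(S) and L(S) \ L(R) are both empty.
Hence every string is accepted by R iff it is accepted by S, and the two languages coincide.

Yes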